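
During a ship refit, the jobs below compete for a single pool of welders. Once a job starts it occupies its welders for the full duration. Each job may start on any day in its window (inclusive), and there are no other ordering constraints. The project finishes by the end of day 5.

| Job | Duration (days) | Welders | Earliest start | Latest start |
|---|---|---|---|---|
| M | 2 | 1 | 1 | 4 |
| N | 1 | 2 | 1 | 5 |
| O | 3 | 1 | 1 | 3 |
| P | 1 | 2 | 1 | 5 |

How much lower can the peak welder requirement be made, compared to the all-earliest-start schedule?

4

Early-start peak: d1:6  d2:2  d3:1  d4:0  d5:0 ⇒ 6.
Leveled (M@1, N@4, O@1, P@5): d1:2  d2:2  d3:1  d4:2  d5:2 ⇒ 2.
Reduction 6 − 2 = 4.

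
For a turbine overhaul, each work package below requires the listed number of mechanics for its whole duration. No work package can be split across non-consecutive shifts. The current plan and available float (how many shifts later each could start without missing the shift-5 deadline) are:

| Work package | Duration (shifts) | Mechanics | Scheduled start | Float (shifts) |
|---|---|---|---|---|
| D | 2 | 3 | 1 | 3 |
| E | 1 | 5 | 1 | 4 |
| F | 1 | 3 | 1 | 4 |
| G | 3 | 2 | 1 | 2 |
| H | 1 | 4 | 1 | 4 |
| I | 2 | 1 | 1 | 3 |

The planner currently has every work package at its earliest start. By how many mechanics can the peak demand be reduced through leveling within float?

Early-start peak: s1:18  s2:6  s3:2  s4:0  s5:0 ⇒ 18.
Leveled (D@1, E@4, F@3, G@1, H@5, I@1): s1:6  s2:6  s3:5  s4:5  s5:4 ⇒ 6.
Reduction 18 − 6 = 12.

12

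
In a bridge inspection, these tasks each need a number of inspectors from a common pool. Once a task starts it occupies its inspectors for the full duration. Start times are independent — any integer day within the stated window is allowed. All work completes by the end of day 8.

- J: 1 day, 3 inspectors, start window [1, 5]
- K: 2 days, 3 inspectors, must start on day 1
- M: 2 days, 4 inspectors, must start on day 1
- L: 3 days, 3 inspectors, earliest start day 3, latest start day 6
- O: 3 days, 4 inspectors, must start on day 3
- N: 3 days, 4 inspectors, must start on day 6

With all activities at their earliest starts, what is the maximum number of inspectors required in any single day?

10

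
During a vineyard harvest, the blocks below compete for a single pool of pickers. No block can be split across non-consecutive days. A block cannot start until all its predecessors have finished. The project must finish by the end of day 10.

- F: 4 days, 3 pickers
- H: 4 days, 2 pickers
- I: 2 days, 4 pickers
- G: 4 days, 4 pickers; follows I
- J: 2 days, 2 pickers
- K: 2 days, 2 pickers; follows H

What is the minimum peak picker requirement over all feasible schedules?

6

Early-start (F@1, H@1, I@1, G@3, J@1, K@5) gives peak 11: d1:11  d2:11  d3:9  d4:9  d5:6  d6:6  d7:0  d8:0  d9:0  d10:0.
Shift I→5, G→7, J→5, K→7.
Schedule F@1, H@1, I@5, G@7, J@5, K@7: d1:5  d2:5  d3:5  d4:5  d5:6  d6:6  d7:6  d8:6  d9:4  d10:4 — peak 6.
Total picker-days = 52 over 10 days ⇒ peak ≥ ⌈52/10⌉ = 6, so 6 is optimal.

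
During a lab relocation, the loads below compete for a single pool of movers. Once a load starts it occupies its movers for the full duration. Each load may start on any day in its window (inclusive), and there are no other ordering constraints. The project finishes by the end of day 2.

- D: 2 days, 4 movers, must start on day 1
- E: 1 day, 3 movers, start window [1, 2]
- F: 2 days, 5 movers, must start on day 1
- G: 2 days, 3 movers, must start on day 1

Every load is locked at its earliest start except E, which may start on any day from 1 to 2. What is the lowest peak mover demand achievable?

E@1: d1:15  d2:12 → peak 15
E@2: d1:12  d2:15 → peak 15
Best is E@1, peak 15.

15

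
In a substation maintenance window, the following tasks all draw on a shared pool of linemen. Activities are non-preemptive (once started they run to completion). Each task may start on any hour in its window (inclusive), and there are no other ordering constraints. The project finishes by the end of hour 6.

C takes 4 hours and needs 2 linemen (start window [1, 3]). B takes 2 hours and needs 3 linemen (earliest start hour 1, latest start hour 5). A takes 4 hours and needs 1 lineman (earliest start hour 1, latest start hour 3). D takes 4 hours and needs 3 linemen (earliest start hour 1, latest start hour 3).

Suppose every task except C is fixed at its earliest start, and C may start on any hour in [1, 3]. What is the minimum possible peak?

C@1: h1:9  h2:9  h3:6  h4:6  h5:0  h6:0 → peak 9
C@2: h1:7  h2:9  h3:6  h4:6  h5:2  h6:0 → peak 9
C@3: h1:7  h2:7  h3:6  h4:6  h5:2  h6:2 → peak 7
Best is C@3, peak 7.

7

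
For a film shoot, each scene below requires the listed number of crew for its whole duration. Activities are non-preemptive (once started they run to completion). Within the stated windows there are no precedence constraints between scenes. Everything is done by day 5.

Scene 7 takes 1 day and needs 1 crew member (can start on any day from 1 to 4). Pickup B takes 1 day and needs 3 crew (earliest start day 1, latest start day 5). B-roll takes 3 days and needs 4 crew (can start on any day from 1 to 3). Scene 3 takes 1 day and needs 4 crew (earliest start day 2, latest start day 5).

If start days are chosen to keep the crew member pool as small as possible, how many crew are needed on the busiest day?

4

Early-start (Scene 7@1, Pickup B@1, B-roll@1, Scene 3@2) gives peak 8: d1:8  d2:8  d3:4  d4:0  d5:0.
Shift B-roll→2, Scene 3→5.
Schedule Scene 7@1, Pickup B@1, B-roll@2, Scene 3@5: d1:4  d2:4  d3:4  d4:4  d5:4 — peak 4.
Total crew member-days = 20 over 5 days ⇒ peak ≥ ⌈20/5⌉ = 4, so 4 is optimal.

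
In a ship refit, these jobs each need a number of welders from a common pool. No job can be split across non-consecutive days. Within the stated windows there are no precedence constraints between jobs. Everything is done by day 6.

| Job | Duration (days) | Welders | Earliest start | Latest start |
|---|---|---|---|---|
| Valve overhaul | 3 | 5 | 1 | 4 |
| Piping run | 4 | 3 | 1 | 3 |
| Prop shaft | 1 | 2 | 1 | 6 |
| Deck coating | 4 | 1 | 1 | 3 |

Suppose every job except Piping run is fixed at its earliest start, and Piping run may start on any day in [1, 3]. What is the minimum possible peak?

9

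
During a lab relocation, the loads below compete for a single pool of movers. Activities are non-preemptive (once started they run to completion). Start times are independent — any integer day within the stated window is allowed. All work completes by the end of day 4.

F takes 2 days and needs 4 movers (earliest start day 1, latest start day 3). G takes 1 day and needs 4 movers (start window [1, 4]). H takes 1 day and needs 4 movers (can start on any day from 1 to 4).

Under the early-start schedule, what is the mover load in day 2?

At early start, day 2 has: F.
Demand: 4 = 4.

4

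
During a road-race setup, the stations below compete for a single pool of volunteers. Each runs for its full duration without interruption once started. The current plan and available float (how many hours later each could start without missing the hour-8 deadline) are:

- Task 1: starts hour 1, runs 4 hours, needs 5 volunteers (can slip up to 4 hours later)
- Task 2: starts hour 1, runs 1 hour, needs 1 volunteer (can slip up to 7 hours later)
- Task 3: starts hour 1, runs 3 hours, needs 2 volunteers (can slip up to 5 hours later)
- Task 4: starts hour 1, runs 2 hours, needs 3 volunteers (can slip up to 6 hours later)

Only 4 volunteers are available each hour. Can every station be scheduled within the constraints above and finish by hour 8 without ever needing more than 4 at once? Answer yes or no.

no

Total volunteer-hours = 33; over 8 hours the average is 33/8 > 4, so some hour must exceed 4.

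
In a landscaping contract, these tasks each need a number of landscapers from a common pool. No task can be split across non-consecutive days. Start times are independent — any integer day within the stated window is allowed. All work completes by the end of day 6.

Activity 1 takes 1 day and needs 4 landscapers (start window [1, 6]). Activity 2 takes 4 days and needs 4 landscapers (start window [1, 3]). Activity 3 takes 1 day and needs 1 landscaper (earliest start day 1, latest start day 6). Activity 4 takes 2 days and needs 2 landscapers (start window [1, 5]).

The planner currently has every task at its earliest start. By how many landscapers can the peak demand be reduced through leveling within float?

5

Early-start peak: d1:11  d2:6  d3:4  d4:4  d5:0  d6:0 ⇒ 11.
Leveled (Activity 1@1, Activity 2@2, Activity 3@1, Activity 4@2): d1:5  d2:6  d3:6  d4:4  d5:4  d6:0 ⇒ 6.
Reduction 11 − 6 = 5.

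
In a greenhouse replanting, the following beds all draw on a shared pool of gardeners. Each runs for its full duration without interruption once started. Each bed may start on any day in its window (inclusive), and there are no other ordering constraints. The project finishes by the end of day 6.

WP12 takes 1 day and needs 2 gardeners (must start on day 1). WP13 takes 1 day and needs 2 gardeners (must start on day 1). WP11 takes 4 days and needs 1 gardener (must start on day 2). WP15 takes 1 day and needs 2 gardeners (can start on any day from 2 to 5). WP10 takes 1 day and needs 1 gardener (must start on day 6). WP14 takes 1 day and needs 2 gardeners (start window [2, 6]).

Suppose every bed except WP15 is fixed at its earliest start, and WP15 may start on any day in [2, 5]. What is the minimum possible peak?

4

WP15@2: d1:4  d2:5  d3:1  d4:1  d5:1  d6:1 → peak 5
WP15@3: d1:4  d2:3  d3:3  d4:1  d5:1  d6:1 → peak 4
WP15@4: d1:4  d2:3  d3:1  d4:3  d5:1  d6:1 → peak 4
WP15@5: d1:4  d2:3  d3:1  d4:1  d5:3  d6:1 → peak 4
Best is WP15@3, peak 4.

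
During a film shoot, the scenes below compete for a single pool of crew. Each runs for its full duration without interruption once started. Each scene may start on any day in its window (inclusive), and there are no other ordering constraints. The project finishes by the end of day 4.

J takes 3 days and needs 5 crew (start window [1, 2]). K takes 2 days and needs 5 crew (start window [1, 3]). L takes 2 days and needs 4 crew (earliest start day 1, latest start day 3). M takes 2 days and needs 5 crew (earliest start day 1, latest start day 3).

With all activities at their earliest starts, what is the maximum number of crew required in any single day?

Early-start schedule: J@1, K@1, L@1, M@1.
Load per day: day 1: 19, day 2: 19, day 3: 5, day 4: 0.
Peak is 19.

19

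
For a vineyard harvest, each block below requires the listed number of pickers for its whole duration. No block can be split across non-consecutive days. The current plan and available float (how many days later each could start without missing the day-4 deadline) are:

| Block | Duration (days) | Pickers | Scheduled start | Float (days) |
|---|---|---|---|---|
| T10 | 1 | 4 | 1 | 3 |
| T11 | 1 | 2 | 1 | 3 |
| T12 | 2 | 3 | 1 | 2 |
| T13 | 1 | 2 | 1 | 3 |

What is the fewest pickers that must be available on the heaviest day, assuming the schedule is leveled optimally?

4

Early-start (T10@1, T11@1, T12@1, T13@1) gives peak 11: d1:11  d2:3  d3:0  d4:0.
Shift T11→2, T12→3, T13→2.
Schedule T10@1, T11@2, T12@3, T13@2: d1:4  d2:4  d3:3  d4:3 — peak 4.
Total picker-days = 14 over 4 days ⇒ peak ≥ ⌈14/4⌉ = 4, so 4 is optimal.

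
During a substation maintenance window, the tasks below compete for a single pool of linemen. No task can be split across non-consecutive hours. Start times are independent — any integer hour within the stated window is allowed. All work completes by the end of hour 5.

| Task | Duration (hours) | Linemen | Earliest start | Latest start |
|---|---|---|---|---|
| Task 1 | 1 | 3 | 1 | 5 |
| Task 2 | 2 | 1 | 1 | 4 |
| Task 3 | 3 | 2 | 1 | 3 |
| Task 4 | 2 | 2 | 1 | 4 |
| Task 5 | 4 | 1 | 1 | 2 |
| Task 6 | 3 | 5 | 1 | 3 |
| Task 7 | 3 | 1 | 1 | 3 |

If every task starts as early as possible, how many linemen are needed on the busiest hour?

Early-start schedule: Task 1@1, Task 2@1, Task 3@1, Task 4@1, Task 5@1, Task 6@1, Task 7@1.
Load per hour: hour 1: 15, hour 2: 12, hour 3: 9, hour 4: 1, hour 5: 0.
Peak is 15.

15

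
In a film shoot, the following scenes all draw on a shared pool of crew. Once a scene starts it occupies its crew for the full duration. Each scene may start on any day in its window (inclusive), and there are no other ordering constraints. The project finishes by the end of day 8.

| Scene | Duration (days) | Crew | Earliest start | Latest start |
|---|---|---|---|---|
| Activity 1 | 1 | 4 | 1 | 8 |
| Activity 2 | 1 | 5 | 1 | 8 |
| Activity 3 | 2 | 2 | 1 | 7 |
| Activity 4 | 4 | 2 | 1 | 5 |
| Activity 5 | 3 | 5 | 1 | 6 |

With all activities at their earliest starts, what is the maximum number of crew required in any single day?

18

Early-start schedule: Activity 1@1, Activity 2@1, Activity 3@1, Activity 4@1, Activity 5@1.
Load per day: day 1: 18, day 2: 9, day 3: 7, day 4: 2, day 5: 0, day 6: 0, day 7: 0, day 8: 0.
Peak is 18.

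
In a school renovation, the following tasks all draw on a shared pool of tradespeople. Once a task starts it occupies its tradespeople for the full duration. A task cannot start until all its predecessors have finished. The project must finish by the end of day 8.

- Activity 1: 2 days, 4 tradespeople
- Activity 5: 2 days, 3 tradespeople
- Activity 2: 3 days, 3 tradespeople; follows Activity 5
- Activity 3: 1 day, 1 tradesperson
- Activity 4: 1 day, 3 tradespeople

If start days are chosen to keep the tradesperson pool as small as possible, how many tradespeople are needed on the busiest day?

Early-start (Activity 1@1, Activity 5@1, Activity 2@3, Activity 3@1, Activity 4@1) gives peak 11: d1:11  d2:7  d3:3  d4:3  d5:3  d6:0  d7:0  d8:0.
Shift Activity 5→3, Activity 2→5, Activity 3→3, Activity 4→8.
Schedule Activity 1@1, Activity 5@3, Activity 2@5, Activity 3@3, Activity 4@8: d1:4  d2:4  d3:4  d4:3  d5:3  d6:3  d7:3  d8:3 — peak 4.
Total tradesperson-days = 27 over 8 days ⇒ peak ≥ ⌈27/8⌉ = 4, so 4 is optimal.

4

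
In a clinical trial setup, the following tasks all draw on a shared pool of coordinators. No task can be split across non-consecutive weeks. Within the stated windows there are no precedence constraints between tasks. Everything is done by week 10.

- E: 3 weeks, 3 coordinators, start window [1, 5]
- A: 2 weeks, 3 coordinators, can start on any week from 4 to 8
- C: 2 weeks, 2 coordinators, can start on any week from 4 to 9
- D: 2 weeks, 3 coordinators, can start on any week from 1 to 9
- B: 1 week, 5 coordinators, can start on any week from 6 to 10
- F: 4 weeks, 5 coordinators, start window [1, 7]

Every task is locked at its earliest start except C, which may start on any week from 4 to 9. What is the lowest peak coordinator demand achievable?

11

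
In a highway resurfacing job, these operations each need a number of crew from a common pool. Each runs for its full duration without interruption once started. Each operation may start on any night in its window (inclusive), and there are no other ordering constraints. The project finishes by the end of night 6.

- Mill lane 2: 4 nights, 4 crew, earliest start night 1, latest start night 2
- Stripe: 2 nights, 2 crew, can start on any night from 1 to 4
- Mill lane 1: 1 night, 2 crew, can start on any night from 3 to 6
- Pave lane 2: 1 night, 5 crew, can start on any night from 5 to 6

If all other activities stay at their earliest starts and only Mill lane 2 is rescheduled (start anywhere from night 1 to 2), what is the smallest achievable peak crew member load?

Mill lane 2@1: n1:6  n2:6  n3:6  n4:4  n5:5  n6:0 → peak 6
Mill lane 2@2: n1:2  n2:6  n3:6  n4:4  n5:9  n6:0 → peak 9
Best is Mill lane 2@1, peak 6.

6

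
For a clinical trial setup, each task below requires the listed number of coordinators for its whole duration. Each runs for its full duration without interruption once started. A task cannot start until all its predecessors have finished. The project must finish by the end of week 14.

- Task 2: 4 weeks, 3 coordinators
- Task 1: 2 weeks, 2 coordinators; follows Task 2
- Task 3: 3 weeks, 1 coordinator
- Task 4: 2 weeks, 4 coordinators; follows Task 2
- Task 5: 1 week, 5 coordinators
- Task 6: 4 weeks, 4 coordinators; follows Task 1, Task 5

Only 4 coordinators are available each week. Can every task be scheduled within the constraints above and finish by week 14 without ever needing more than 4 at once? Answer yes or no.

no

The minimum achievable peak is 5; 4 < 5, so no feasible schedule stays within the cap.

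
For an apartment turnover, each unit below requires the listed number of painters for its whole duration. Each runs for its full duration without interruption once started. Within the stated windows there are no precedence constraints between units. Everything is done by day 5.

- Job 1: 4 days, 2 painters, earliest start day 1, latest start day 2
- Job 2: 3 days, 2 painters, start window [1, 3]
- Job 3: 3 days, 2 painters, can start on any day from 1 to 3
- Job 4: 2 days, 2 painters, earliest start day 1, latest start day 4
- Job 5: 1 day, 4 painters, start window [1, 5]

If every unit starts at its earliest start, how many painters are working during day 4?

2

At early start, day 4 has: Job 1.
Demand: 2 = 2.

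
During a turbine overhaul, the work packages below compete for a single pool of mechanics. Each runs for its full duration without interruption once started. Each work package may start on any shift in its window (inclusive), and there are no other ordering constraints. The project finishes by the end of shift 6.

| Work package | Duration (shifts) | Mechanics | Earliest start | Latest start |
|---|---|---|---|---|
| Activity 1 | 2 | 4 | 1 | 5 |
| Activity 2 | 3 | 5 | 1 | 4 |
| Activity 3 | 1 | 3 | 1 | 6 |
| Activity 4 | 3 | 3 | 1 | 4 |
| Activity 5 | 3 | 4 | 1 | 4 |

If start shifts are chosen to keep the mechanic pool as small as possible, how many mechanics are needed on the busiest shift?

Early-start (Activity 1@1, Activity 2@1, Activity 3@1, Activity 4@1, Activity 5@1) gives peak 19: s1:19  s2:16  s3:12  s4:0  s5:0  s6:0.
Shift Activity 2→4, Activity 3→3, Activity 4→4.
Schedule Activity 1@1, Activity 2@4, Activity 3@3, Activity 4@4, Activity 5@1: s1:8  s2:8  s3:7  s4:8  s5:8  s6:8 — peak 8.
Total mechanic-shifts = 47 over 6 shifts ⇒ peak ≥ ⌈47/6⌉ = 8, so 8 is optimal.

8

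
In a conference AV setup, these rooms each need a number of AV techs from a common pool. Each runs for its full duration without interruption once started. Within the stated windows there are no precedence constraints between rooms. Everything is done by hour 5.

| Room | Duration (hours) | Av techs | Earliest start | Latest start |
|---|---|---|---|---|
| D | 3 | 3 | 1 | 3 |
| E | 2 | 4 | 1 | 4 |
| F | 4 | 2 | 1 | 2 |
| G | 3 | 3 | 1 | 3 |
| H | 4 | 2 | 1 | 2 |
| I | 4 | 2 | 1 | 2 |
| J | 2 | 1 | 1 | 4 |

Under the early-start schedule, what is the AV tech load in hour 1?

17

At early start, hour 1 has: D, E, F, G, H, I, J.
Demand: 3 + 4 + 2 + 3 + 2 + 2 + 1 = 17.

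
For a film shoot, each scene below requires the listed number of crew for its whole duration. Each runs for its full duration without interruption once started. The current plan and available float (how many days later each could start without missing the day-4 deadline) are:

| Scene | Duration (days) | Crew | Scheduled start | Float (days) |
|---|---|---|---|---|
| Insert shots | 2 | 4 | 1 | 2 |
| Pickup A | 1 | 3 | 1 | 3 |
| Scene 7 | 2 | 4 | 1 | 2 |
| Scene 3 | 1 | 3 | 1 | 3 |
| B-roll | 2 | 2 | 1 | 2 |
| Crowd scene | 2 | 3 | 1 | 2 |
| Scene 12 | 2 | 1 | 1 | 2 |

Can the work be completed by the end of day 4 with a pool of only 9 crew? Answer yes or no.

yes

Schedule Insert shots@1, Pickup A@1, Scene 7@2, Scene 3@4, B-roll@3, Crowd scene@3, Scene 12@1: d1:8  d2:9  d3:9  d4:8 — peak 9 ≤ 9.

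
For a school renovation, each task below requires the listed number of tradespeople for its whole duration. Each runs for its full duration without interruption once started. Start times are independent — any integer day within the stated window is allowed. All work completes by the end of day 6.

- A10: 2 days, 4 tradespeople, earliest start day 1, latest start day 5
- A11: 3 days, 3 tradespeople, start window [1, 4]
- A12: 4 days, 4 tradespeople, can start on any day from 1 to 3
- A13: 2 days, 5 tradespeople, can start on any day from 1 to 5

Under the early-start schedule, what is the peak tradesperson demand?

16

Early-start schedule: A10@1, A11@1, A12@1, A13@1.
Load per day: day 1: 16, day 2: 16, day 3: 7, day 4: 4, day 5: 0, day 6: 0.
Peak is 16.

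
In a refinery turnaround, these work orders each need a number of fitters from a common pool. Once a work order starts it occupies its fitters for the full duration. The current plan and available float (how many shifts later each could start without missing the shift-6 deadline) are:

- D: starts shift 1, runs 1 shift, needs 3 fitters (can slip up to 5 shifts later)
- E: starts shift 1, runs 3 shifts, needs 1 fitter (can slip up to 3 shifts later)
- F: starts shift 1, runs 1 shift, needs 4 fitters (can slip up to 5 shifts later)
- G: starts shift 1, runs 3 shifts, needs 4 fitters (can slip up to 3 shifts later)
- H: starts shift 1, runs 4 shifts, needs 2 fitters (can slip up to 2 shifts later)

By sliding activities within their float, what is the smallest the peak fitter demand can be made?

Early-start (D@1, E@1, F@1, G@1, H@1) gives peak 14: s1:14  s2:7  s3:7  s4:2  s5:0  s6:0.
Shift F→2, G→4, H→3.
Schedule D@1, E@1, F@2, G@4, H@3: s1:4  s2:5  s3:3  s4:6  s5:6  s6:6 — peak 6.

6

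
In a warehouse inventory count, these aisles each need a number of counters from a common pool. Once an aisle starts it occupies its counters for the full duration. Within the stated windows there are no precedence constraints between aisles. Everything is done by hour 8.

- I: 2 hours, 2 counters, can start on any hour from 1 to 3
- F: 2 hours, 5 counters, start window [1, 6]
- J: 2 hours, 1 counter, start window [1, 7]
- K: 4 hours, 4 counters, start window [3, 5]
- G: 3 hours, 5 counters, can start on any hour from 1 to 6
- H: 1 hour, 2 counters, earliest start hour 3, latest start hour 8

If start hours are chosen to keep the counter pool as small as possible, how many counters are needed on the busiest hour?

9

Early-start (I@1, F@1, J@1, K@3, G@1, H@3) gives peak 13: h1:13  h2:13  h3:11  h4:4  h5:4  h6:4  h7:0  h8:0.
Shift G→3, H→6.
Schedule I@1, F@1, J@1, K@3, G@3, H@6: h1:8  h2:8  h3:9  h4:9  h5:9  h6:6  h7:0  h8:0 — peak 9.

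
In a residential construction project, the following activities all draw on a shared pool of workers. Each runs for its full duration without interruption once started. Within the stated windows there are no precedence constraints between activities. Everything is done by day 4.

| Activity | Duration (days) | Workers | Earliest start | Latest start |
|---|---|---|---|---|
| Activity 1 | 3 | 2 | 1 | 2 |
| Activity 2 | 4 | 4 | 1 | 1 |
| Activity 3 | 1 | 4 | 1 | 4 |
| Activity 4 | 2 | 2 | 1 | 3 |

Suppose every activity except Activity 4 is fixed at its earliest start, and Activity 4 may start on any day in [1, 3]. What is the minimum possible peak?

Activity 4@1: d1:12  d2:8  d3:6  d4:4 → peak 12
Activity 4@2: d1:10  d2:8  d3:8  d4:4 → peak 10
Activity 4@3: d1:10  d2:6  d3:8  d4:6 → peak 10
Best is Activity 4@2, peak 10.

10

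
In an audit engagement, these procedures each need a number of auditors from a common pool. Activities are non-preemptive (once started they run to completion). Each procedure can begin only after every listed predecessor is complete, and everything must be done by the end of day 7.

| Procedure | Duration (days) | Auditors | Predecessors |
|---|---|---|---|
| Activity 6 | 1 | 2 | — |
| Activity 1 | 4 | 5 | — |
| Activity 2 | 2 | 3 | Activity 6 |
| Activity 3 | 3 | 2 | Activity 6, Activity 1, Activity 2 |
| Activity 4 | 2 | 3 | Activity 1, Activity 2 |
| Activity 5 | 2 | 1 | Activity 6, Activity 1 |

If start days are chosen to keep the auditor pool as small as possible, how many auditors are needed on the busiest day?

Schedule Activity 6@1, Activity 1@1, Activity 2@2, Activity 3@5, Activity 4@5, Activity 5@5: d1:7  d2:8  d3:8  d4:5  d5:6  d6:6  d7:2 — peak 8.
No arrangement of the 12 feasible schedules does better.

8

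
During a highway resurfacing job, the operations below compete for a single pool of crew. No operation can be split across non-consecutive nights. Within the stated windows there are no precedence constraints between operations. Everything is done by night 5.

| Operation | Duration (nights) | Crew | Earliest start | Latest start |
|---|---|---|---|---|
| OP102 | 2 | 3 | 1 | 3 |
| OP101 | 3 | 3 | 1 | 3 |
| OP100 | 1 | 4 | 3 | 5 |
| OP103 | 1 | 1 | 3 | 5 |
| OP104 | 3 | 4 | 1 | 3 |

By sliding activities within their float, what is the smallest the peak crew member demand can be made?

7

Early-start (OP102@1, OP101@1, OP100@3, OP103@3, OP104@1) gives peak 12: n1:10  n2:10  n3:12  n4:0  n5:0.
Shift OP101→3, OP100→4, OP103→5.
Schedule OP102@1, OP101@3, OP100@4, OP103@5, OP104@1: n1:7  n2:7  n3:7  n4:7  n5:4 — peak 7.
Total crew member-nights = 32 over 5 nights ⇒ peak ≥ ⌈32/5⌉ = 7, so 7 is optimal.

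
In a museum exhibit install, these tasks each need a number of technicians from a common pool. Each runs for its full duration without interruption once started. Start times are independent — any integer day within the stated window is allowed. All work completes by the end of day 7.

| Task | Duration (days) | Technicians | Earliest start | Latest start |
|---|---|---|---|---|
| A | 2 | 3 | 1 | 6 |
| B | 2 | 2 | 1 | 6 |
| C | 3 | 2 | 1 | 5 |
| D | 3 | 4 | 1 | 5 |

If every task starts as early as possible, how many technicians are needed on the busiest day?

11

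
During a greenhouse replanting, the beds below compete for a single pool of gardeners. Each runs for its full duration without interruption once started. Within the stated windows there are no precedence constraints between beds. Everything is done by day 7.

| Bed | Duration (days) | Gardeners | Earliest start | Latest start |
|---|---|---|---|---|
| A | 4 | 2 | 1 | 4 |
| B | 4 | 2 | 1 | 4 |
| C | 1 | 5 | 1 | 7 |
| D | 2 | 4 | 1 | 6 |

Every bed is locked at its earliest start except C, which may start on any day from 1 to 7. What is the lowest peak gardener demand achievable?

C@1: d1:13  d2:8  d3:4  d4:4  d5:0  d6:0  d7:0 → peak 13
C@2: d1:8  d2:13  d3:4  d4:4  d5:0  d6:0  d7:0 → peak 13
C@3: d1:8  d2:8  d3:9  d4:4  d5:0  d6:0  d7:0 → peak 9
C@4: d1:8  d2:8  d3:4  d4:9  d5:0  d6:0  d7:0 → peak 9
C@5: d1:8  d2:8  d3:4  d4:4  d5:5  d6:0  d7:0 → peak 8
C@6: d1:8  d2:8  d3:4  d4:4  d5:0  d6:5  d7:0 → peak 8
C@7: d1:8  d2:8  d3:4  d4:4  d5:0  d6:0  d7:5 → peak 8
Best is C@5, peak 8.

8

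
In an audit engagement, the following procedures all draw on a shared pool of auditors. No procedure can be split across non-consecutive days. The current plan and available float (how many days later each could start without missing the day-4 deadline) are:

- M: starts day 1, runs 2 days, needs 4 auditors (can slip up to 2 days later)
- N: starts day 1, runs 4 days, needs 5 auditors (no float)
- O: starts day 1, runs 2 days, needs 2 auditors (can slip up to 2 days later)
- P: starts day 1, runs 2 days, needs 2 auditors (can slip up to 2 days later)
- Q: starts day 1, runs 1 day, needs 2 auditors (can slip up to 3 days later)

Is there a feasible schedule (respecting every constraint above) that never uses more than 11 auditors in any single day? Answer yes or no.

yes

Schedule M@1, N@1, O@1, P@3, Q@3: d1:11  d2:11  d3:9  d4:7 — peak 11 ≤ 11.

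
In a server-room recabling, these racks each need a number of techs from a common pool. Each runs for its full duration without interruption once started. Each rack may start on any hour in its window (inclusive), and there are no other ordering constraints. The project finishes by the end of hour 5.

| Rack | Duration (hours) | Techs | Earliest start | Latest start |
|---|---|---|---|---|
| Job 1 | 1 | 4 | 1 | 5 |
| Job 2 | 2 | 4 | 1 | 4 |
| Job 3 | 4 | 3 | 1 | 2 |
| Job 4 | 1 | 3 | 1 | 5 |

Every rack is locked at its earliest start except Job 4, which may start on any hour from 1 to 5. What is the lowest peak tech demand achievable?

Job 4@1: h1:14  h2:7  h3:3  h4:3  h5:0 → peak 14
Job 4@2: h1:11  h2:10  h3:3  h4:3  h5:0 → peak 11
Job 4@3: h1:11  h2:7  h3:6  h4:3  h5:0 → peak 11
Job 4@4: h1:11  h2:7  h3:3  h4:6  h5:0 → peak 11
Job 4@5: h1:11  h2:7  h3:3  h4:3  h5:3 → peak 11
Best is Job 4@2, peak 11.

11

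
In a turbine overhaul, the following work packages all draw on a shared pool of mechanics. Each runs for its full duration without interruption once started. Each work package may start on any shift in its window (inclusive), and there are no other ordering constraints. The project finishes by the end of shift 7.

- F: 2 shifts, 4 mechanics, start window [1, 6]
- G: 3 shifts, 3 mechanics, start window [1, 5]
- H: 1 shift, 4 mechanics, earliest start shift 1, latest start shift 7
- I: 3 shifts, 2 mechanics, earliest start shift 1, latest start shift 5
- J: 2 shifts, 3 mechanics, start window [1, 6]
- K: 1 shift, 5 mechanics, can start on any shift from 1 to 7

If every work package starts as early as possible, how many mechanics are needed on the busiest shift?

21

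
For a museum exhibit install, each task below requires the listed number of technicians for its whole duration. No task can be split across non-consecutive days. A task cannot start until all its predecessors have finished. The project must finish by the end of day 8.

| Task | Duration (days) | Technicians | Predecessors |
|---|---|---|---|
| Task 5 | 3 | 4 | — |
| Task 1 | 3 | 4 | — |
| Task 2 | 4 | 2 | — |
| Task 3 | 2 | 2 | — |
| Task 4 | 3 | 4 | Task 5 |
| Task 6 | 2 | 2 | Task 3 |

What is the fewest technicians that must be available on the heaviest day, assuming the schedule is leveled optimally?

8

Early-start (Task 5@1, Task 1@1, Task 2@1, Task 3@1, Task 4@4, Task 6@3) gives peak 12: d1:12  d2:12  d3:12  d4:8  d5:4  d6:4  d7:0  d8:0.
Shift Task 2→4, Task 3→4, Task 6→6.
Schedule Task 5@1, Task 1@1, Task 2@4, Task 3@4, Task 4@4, Task 6@6: d1:8  d2:8  d3:8  d4:8  d5:8  d6:8  d7:4  d8:0 — peak 8.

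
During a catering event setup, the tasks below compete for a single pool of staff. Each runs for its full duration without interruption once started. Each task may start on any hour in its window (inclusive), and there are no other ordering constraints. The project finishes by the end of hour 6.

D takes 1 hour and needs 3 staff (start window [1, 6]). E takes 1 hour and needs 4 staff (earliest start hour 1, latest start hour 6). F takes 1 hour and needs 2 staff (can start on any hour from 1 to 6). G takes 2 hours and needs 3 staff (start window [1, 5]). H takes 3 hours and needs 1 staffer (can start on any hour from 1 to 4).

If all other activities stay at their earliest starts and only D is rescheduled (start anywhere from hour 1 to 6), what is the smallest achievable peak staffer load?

10

D@1: h1:13  h2:4  h3:1  h4:0  h5:0  h6:0 → peak 13
D@2: h1:10  h2:7  h3:1  h4:0  h5:0  h6:0 → peak 10
D@3: h1:10  h2:4  h3:4  h4:0  h5:0  h6:0 → peak 10
D@4: h1:10  h2:4  h3:1  h4:3  h5:0  h6:0 → peak 10
D@5: h1:10  h2:4  h3:1  h4:0  h5:3  h6:0 → peak 10
D@6: h1:10  h2:4  h3:1  h4:0  h5:0  h6:3 → peak 10
Best is D@2, peak 10.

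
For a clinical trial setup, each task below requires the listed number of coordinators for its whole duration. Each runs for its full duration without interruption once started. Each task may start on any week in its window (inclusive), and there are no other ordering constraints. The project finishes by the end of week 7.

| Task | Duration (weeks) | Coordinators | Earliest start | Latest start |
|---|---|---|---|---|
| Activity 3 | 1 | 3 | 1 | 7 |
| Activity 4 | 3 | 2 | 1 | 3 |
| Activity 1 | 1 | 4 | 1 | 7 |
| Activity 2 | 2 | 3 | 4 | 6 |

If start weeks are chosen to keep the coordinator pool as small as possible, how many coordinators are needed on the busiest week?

4

Early-start (Activity 3@1, Activity 4@1, Activity 1@1, Activity 2@4) gives peak 9: w1:9  w2:2  w3:2  w4:3  w5:3  w6:0  w7:0.
Shift Activity 4→2, Activity 1→5, Activity 2→6.
Schedule Activity 3@1, Activity 4@2, Activity 1@5, Activity 2@6: w1:3  w2:2  w3:2  w4:2  w5:4  w6:3  w7:3 — peak 4.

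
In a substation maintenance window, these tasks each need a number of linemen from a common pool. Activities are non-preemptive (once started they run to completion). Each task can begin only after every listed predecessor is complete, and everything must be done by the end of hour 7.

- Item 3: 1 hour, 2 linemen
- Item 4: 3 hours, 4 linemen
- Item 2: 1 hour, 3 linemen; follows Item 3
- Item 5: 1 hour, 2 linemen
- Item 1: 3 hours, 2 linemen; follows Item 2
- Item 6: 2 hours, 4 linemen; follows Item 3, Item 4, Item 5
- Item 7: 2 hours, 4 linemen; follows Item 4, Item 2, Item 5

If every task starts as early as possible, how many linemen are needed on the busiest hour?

Early-start schedule: Item 3@1, Item 4@1, Item 2@2, Item 5@1, Item 1@3, Item 6@4, Item 7@4.
Load per hour: hour 1: 8, hour 2: 7, hour 3: 6, hour 4: 10, hour 5: 10, hour 6: 0, hour 7: 0.
Peak is 10.

10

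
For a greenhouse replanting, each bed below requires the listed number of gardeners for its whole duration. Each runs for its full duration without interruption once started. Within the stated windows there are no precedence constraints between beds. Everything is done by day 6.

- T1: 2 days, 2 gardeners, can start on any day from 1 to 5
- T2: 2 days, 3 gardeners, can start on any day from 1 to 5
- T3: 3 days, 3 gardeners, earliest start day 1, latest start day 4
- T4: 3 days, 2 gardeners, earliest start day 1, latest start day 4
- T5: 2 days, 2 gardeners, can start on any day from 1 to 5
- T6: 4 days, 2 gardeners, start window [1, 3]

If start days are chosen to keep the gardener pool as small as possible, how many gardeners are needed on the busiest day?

Early-start (T1@1, T2@1, T3@1, T4@1, T5@1, T6@1) gives peak 14: d1:14  d2:14  d3:7  d4:2  d5:0  d6:0.
Shift T3→3, T5→4, T6→3.
Schedule T1@1, T2@1, T3@3, T4@1, T5@4, T6@3: d1:7  d2:7  d3:7  d4:7  d5:7  d6:2 — peak 7.
Total gardener-days = 37 over 6 days ⇒ peak ≥ ⌈37/6⌉ = 7, so 7 is optimal.

7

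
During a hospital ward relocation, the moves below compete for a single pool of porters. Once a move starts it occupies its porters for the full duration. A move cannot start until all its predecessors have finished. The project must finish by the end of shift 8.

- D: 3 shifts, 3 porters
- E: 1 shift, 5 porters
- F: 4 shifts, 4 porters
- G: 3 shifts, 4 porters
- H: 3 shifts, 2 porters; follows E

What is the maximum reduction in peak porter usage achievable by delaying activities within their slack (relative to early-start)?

9

Early-start peak: s1:16  s2:13  s3:13  s4:6  s5:0  s6:0  s7:0  s8:0 ⇒ 16.
Leveled (D@1, E@4, F@5, G@1, H@5): s1:7  s2:7  s3:7  s4:5  s5:6  s6:6  s7:6  s8:4 ⇒ 7.
Reduction 16 − 7 = 9.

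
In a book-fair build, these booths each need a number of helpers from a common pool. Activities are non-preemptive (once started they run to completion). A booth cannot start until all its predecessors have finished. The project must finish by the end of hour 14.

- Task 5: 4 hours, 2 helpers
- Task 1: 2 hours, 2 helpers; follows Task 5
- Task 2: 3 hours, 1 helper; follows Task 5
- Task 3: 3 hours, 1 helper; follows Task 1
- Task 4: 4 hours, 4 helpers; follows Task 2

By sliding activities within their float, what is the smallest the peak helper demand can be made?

4

Early-start (Task 5@1, Task 1@5, Task 2@5, Task 3@7, Task 4@8) gives peak 5: h1:2  h2:2  h3:2  h4:2  h5:3  h6:3  h7:2  h8:5  h9:5  h10:4  h11:4  h12:0  h13:0  h14:0.
Shift Task 4→10.
Schedule Task 5@1, Task 1@5, Task 2@5, Task 3@7, Task 4@10: h1:2  h2:2  h3:2  h4:2  h5:3  h6:3  h7:2  h8:1  h9:1  h10:4  h11:4  h12:4  h13:4  h14:0 — peak 4.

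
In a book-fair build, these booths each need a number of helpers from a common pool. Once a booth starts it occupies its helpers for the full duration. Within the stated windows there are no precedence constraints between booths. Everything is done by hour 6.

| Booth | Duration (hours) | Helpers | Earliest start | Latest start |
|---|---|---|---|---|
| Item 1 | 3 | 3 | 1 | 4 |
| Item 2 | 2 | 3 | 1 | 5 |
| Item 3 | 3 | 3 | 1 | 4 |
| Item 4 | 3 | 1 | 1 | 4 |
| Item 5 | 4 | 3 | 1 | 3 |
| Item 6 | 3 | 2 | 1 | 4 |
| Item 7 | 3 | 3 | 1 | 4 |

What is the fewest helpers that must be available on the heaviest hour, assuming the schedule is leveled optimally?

Early-start (Item 1@1, Item 2@1, Item 3@1, Item 4@1, Item 5@1, Item 6@1, Item 7@1) gives peak 18: h1:18  h2:18  h3:15  h4:3  h5:0  h6:0.
Shift Item 4→4, Item 5→3, Item 6→4, Item 7→4.
Schedule Item 1@1, Item 2@1, Item 3@1, Item 4@4, Item 5@3, Item 6@4, Item 7@4: h1:9  h2:9  h3:9  h4:9  h5:9  h6:9 — peak 9.
Total helper-hours = 54 over 6 hours ⇒ peak ≥ ⌈54/6⌉ = 9, so 9 is optimal.

9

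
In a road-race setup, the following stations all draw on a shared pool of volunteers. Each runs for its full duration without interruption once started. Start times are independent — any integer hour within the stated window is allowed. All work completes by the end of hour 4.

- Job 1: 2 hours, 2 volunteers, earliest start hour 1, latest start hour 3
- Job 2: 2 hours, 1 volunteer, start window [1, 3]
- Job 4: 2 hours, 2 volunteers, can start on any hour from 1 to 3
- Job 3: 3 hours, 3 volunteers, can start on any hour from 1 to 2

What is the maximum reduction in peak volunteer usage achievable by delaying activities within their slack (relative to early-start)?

Early-start peak: h1:8  h2:8  h3:3  h4:0 ⇒ 8.
Leveled (Job 1@1, Job 2@1, Job 4@3, Job 3@1): h1:6  h2:6  h3:5  h4:2 ⇒ 6.
Reduction 8 − 6 = 2.

2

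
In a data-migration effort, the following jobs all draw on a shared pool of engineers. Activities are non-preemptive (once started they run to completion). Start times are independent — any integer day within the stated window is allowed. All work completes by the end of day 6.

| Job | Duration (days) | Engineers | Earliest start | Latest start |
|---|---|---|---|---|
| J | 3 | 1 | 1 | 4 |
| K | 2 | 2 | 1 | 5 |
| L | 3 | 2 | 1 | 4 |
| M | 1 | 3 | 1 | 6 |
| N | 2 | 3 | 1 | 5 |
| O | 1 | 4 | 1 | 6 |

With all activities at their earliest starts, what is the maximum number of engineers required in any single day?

Early-start schedule: J@1, K@1, L@1, M@1, N@1, O@1.
Load per day: day 1: 15, day 2: 8, day 3: 3, day 4: 0, day 5: 0, day 6: 0.
Peak is 15.

15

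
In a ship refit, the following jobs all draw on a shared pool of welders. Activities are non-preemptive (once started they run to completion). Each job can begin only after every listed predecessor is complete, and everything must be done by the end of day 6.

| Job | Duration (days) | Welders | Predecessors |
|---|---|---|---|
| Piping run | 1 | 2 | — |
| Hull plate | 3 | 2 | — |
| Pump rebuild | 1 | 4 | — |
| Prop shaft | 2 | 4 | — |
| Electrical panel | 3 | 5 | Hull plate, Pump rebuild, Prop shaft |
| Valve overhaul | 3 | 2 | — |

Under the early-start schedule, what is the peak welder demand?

14

Early-start schedule: Piping run@1, Hull plate@1, Pump rebuild@1, Prop shaft@1, Electrical panel@4, Valve overhaul@1.
Load per day: day 1: 14, day 2: 8, day 3: 4, day 4: 5, day 5: 5, day 6: 5.
Peak is 14.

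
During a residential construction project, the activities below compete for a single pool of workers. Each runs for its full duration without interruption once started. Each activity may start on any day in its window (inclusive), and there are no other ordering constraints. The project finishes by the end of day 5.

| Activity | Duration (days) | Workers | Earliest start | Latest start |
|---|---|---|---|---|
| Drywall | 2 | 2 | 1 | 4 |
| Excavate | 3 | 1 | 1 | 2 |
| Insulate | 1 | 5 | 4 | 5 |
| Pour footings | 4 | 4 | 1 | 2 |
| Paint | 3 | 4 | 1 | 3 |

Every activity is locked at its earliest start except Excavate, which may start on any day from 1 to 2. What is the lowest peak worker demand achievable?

11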